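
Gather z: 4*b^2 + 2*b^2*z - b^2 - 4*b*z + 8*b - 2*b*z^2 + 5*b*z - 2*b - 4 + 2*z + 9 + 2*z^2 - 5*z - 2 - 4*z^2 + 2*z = 3*b^2 + 6*b + z^2*(-2*b - 2) + z*(2*b^2 + b - 1) + 3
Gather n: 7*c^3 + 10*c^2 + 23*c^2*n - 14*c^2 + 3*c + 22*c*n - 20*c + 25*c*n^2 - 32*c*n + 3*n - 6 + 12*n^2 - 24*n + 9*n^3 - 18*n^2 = 7*c^3 - 4*c^2 - 17*c + 9*n^3 + n^2*(25*c - 6) + n*(23*c^2 - 10*c - 21) - 6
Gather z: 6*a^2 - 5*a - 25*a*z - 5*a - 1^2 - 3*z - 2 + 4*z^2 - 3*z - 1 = 6*a^2 - 10*a + 4*z^2 + z*(-25*a - 6) - 4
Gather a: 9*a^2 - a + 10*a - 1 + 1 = 9*a^2 + 9*a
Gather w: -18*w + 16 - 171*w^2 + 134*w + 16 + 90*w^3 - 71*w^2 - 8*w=90*w^3 - 242*w^2 + 108*w + 32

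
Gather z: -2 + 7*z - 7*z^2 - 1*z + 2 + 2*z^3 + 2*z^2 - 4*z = 2*z^3 - 5*z^2 + 2*z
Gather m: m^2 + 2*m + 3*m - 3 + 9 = m^2 + 5*m + 6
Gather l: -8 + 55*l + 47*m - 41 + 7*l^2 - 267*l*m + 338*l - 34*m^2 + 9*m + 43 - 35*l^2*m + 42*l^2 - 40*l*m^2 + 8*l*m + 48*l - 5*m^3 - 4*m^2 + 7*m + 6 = l^2*(49 - 35*m) + l*(-40*m^2 - 259*m + 441) - 5*m^3 - 38*m^2 + 63*m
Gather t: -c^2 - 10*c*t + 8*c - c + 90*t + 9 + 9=-c^2 + 7*c + t*(90 - 10*c) + 18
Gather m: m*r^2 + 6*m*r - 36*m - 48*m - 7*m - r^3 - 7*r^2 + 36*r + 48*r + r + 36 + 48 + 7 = m*(r^2 + 6*r - 91) - r^3 - 7*r^2 + 85*r + 91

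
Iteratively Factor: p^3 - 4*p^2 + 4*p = (p - 2)*(p^2 - 2*p) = (p - 2)^2*(p)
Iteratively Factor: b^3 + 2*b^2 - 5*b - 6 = (b + 3)*(b^2 - b - 2) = (b + 1)*(b + 3)*(b - 2)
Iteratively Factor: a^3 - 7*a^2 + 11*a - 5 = (a - 1)*(a^2 - 6*a + 5) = (a - 5)*(a - 1)*(a - 1)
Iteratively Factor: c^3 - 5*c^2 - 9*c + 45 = (c - 3)*(c^2 - 2*c - 15) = (c - 3)*(c + 3)*(c - 5)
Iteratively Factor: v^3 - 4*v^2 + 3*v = (v - 1)*(v^2 - 3*v) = v*(v - 1)*(v - 3)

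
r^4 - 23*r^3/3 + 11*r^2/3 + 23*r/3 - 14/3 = (r - 7)*(r - 1)*(r - 2/3)*(r + 1)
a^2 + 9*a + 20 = (a + 4)*(a + 5)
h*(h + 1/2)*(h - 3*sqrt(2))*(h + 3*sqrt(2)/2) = h^4 - 3*sqrt(2)*h^3/2 + h^3/2 - 9*h^2 - 3*sqrt(2)*h^2/4 - 9*h/2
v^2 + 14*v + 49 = (v + 7)^2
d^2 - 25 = (d - 5)*(d + 5)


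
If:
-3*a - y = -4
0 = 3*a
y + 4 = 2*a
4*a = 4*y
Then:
No Solution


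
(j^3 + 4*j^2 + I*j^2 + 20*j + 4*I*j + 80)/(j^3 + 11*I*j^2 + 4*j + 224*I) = (j^2 + j*(4 + 5*I) + 20*I)/(j^2 + 15*I*j - 56)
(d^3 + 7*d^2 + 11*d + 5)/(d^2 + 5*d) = d + 2 + 1/d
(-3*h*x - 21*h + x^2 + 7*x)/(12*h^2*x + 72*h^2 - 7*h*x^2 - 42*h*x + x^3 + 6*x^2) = (x + 7)/(-4*h*x - 24*h + x^2 + 6*x)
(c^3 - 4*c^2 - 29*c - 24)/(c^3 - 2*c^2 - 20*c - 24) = (-c^3 + 4*c^2 + 29*c + 24)/(-c^3 + 2*c^2 + 20*c + 24)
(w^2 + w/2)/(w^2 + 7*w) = (w + 1/2)/(w + 7)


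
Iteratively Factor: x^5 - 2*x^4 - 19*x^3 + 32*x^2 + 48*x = (x + 1)*(x^4 - 3*x^3 - 16*x^2 + 48*x) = (x + 1)*(x + 4)*(x^3 - 7*x^2 + 12*x) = (x - 3)*(x + 1)*(x + 4)*(x^2 - 4*x) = x*(x - 3)*(x + 1)*(x + 4)*(x - 4)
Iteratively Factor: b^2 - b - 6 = (b - 3)*(b + 2)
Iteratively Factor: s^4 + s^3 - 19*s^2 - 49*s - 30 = (s + 2)*(s^3 - s^2 - 17*s - 15) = (s - 5)*(s + 2)*(s^2 + 4*s + 3) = (s - 5)*(s + 2)*(s + 3)*(s + 1)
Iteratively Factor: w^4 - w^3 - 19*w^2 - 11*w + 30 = (w + 2)*(w^3 - 3*w^2 - 13*w + 15) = (w + 2)*(w + 3)*(w^2 - 6*w + 5) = (w - 1)*(w + 2)*(w + 3)*(w - 5)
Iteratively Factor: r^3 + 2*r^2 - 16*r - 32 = (r + 2)*(r^2 - 16) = (r - 4)*(r + 2)*(r + 4)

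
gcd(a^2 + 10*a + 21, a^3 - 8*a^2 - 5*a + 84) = a + 3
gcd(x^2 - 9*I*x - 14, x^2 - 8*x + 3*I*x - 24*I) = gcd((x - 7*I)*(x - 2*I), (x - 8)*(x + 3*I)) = 1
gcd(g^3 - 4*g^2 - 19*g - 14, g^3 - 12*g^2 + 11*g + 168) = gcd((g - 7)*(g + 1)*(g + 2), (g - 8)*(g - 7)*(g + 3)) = g - 7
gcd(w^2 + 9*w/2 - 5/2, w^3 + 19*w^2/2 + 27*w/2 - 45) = w + 5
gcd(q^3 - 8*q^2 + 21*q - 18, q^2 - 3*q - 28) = 1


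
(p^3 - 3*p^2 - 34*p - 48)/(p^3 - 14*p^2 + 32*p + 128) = (p + 3)/(p - 8)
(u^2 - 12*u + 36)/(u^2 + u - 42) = (u - 6)/(u + 7)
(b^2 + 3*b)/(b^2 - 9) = b/(b - 3)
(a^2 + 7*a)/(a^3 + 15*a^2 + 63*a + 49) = a/(a^2 + 8*a + 7)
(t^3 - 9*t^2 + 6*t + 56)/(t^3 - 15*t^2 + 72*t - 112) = (t + 2)/(t - 4)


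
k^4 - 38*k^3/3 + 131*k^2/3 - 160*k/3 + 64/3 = (k - 8)*(k - 8/3)*(k - 1)^2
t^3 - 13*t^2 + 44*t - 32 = (t - 8)*(t - 4)*(t - 1)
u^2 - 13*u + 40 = (u - 8)*(u - 5)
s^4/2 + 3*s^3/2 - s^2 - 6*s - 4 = (s/2 + 1)*(s - 2)*(s + 1)*(s + 2)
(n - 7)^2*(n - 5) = n^3 - 19*n^2 + 119*n - 245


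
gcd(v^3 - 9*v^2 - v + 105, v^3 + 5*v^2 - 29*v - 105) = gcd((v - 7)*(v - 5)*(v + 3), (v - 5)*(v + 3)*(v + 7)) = v^2 - 2*v - 15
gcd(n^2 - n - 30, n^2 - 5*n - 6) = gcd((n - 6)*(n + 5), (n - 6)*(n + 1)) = n - 6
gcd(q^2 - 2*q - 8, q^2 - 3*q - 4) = q - 4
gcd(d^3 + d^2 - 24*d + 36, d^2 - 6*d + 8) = d - 2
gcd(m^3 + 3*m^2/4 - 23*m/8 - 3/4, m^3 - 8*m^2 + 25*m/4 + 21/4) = m - 3/2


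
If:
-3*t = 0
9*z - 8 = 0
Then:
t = 0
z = 8/9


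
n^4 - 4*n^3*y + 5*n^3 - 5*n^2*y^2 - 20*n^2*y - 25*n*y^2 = n*(n + 5)*(n - 5*y)*(n + y)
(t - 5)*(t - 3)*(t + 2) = t^3 - 6*t^2 - t + 30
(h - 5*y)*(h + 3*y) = h^2 - 2*h*y - 15*y^2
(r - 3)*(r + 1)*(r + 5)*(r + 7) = r^4 + 10*r^3 + 8*r^2 - 106*r - 105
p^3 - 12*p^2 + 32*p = p*(p - 8)*(p - 4)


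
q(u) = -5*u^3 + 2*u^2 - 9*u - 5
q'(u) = -15*u^2 + 4*u - 9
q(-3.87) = 349.59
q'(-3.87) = -249.13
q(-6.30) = 1381.32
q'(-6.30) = -629.55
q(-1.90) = 53.62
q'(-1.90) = -70.75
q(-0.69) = 3.80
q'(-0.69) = -18.90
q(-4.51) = 534.94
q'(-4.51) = -332.14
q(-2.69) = 131.01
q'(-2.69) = -128.30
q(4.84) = -568.61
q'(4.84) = -341.02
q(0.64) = -11.25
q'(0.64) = -12.58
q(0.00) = -5.00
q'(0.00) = -9.00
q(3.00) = -149.00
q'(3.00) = -132.00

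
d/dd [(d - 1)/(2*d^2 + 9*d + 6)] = (2*d^2 + 9*d - (d - 1)*(4*d + 9) + 6)/(2*d^2 + 9*d + 6)^2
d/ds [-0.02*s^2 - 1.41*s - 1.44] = -0.04*s - 1.41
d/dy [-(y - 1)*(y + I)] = -2*y + 1 - I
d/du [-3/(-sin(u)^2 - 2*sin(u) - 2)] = -6*(sin(u) + 1)*cos(u)/(sin(u)^2 + 2*sin(u) + 2)^2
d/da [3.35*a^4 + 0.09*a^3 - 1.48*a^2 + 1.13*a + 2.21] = 13.4*a^3 + 0.27*a^2 - 2.96*a + 1.13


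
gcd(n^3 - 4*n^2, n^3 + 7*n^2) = n^2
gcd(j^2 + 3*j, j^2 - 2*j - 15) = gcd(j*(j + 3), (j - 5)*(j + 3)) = j + 3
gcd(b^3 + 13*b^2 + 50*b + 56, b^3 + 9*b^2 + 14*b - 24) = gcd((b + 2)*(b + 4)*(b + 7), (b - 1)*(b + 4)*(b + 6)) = b + 4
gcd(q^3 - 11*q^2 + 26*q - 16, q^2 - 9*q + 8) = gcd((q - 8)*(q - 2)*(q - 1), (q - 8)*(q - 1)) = q^2 - 9*q + 8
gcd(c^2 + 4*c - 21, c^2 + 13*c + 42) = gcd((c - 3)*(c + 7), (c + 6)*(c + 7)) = c + 7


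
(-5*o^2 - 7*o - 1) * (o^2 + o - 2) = -5*o^4 - 12*o^3 + 2*o^2 + 13*o + 2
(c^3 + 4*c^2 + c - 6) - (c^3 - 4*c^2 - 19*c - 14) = 8*c^2 + 20*c + 8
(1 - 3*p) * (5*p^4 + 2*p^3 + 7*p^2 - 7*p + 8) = -15*p^5 - p^4 - 19*p^3 + 28*p^2 - 31*p + 8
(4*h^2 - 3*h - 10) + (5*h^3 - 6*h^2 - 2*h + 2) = 5*h^3 - 2*h^2 - 5*h - 8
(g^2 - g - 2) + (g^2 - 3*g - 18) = 2*g^2 - 4*g - 20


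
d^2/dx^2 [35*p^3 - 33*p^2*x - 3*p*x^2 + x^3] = -6*p + 6*x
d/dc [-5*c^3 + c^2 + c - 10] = -15*c^2 + 2*c + 1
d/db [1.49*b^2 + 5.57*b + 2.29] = 2.98*b + 5.57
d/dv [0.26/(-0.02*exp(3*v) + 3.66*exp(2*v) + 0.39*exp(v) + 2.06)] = (0.0156*exp(2*v) - 1.9032*exp(v) - 0.1014)*exp(v)/(-0.02*exp(3*v) + 3.66*exp(2*v) + 0.39*exp(v) + 2.06)^2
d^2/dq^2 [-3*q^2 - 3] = -6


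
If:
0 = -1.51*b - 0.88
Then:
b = -0.58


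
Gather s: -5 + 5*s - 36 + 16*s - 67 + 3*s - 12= 24*s - 120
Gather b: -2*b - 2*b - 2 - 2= -4*b - 4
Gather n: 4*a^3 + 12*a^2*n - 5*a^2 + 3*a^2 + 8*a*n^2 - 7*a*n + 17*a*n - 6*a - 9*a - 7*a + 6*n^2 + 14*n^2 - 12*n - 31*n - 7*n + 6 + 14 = 4*a^3 - 2*a^2 - 22*a + n^2*(8*a + 20) + n*(12*a^2 + 10*a - 50) + 20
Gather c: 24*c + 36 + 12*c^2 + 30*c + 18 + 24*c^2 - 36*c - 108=36*c^2 + 18*c - 54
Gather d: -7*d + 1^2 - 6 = -7*d - 5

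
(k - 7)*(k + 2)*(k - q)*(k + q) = k^4 - 5*k^3 - k^2*q^2 - 14*k^2 + 5*k*q^2 + 14*q^2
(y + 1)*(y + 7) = y^2 + 8*y + 7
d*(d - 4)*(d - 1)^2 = d^4 - 6*d^3 + 9*d^2 - 4*d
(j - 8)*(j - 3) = j^2 - 11*j + 24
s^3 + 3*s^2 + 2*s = s*(s + 1)*(s + 2)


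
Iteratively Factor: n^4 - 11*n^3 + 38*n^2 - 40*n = (n - 2)*(n^3 - 9*n^2 + 20*n) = (n - 5)*(n - 2)*(n^2 - 4*n) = (n - 5)*(n - 4)*(n - 2)*(n)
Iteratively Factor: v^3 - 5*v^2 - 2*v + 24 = (v - 4)*(v^2 - v - 6) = (v - 4)*(v + 2)*(v - 3)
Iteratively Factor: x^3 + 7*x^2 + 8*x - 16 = (x + 4)*(x^2 + 3*x - 4) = (x - 1)*(x + 4)*(x + 4)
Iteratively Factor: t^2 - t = (t - 1)*(t)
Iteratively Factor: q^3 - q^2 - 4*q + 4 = (q - 1)*(q^2 - 4) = (q - 2)*(q - 1)*(q + 2)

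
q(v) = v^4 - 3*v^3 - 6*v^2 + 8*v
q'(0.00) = 8.00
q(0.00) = 0.00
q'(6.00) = 476.00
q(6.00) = 480.00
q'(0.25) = 4.50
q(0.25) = 1.58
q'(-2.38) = -68.34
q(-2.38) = 19.50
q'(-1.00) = 7.00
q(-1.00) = -10.00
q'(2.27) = -18.83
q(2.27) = -21.30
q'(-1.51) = -8.17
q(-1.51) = -10.23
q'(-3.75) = -284.50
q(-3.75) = 241.58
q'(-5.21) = -739.46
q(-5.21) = 956.52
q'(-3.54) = -239.75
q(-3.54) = 186.62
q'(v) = 4*v^3 - 9*v^2 - 12*v + 8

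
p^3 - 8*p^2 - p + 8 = (p - 8)*(p - 1)*(p + 1)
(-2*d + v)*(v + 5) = -2*d*v - 10*d + v^2 + 5*v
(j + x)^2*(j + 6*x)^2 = j^4 + 14*j^3*x + 61*j^2*x^2 + 84*j*x^3 + 36*x^4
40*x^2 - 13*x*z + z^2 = (-8*x + z)*(-5*x + z)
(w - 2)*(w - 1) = w^2 - 3*w + 2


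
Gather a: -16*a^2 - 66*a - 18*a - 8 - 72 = -16*a^2 - 84*a - 80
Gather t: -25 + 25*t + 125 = 25*t + 100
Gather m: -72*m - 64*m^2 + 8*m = -64*m^2 - 64*m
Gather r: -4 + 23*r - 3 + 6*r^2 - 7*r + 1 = 6*r^2 + 16*r - 6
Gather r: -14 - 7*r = -7*r - 14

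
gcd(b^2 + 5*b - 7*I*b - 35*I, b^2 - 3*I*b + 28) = b - 7*I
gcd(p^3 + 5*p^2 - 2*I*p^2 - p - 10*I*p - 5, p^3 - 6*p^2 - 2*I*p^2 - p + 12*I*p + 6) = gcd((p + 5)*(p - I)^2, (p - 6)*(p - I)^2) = p^2 - 2*I*p - 1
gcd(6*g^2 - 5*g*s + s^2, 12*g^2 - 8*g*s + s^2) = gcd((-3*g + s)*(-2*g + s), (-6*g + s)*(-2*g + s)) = -2*g + s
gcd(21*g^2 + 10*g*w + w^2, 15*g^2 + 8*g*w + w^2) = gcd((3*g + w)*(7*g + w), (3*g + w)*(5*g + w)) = 3*g + w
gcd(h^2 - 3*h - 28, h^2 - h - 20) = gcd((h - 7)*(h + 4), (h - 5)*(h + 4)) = h + 4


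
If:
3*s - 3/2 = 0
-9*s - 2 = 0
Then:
No Solution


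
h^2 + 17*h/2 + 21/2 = (h + 3/2)*(h + 7)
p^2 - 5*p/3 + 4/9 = (p - 4/3)*(p - 1/3)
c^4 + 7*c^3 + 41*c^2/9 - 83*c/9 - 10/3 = (c - 1)*(c + 1/3)*(c + 5/3)*(c + 6)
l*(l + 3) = l^2 + 3*l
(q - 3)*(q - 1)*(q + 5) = q^3 + q^2 - 17*q + 15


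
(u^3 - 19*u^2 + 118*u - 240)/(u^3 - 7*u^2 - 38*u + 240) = (u - 6)/(u + 6)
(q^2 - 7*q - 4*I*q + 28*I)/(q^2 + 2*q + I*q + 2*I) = (q^2 - q*(7 + 4*I) + 28*I)/(q^2 + q*(2 + I) + 2*I)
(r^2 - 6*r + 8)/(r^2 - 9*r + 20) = (r - 2)/(r - 5)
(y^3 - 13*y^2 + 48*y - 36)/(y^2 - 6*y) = y - 7 + 6/y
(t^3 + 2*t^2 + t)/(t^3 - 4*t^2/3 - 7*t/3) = 3*(t + 1)/(3*t - 7)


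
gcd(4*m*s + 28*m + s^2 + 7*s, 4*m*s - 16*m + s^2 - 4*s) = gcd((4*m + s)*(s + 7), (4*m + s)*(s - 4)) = 4*m + s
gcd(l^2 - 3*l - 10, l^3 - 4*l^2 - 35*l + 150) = l - 5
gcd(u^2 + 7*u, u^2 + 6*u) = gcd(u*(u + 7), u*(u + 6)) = u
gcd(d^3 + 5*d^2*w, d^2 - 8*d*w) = d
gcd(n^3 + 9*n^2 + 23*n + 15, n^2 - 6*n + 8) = 1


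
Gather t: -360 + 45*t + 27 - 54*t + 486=153 - 9*t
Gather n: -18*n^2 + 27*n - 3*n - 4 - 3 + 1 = -18*n^2 + 24*n - 6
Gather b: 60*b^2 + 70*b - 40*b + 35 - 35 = 60*b^2 + 30*b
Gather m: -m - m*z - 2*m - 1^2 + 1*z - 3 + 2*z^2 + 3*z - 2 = m*(-z - 3) + 2*z^2 + 4*z - 6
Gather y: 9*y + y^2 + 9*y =y^2 + 18*y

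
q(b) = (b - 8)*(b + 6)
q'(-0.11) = -2.22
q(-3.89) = -25.09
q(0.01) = -48.02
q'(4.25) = 6.50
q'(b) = 2*b - 2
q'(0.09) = -1.82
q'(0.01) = -1.98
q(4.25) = -38.44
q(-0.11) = -47.77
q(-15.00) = 207.00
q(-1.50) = -42.75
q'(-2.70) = -7.40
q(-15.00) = 207.00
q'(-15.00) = -32.00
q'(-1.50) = -5.00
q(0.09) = -48.17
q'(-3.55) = -9.10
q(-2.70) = -35.31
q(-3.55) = -28.30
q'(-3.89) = -9.78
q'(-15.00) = -32.00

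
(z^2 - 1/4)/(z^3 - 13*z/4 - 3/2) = (2*z - 1)/(2*z^2 - z - 6)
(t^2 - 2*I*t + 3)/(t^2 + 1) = (t - 3*I)/(t - I)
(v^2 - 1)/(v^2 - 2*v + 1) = (v + 1)/(v - 1)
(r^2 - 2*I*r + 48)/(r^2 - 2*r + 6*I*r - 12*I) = (r - 8*I)/(r - 2)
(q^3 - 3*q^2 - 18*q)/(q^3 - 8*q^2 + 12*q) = (q + 3)/(q - 2)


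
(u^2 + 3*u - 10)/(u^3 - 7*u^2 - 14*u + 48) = (u + 5)/(u^2 - 5*u - 24)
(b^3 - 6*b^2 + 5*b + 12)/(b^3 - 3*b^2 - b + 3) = (b - 4)/(b - 1)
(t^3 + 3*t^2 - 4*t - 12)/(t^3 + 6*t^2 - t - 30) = (t + 2)/(t + 5)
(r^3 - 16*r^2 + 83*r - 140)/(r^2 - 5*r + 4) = (r^2 - 12*r + 35)/(r - 1)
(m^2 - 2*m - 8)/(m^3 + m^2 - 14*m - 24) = 1/(m + 3)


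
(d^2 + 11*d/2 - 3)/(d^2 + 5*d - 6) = (d - 1/2)/(d - 1)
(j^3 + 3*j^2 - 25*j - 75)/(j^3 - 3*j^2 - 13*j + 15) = (j + 5)/(j - 1)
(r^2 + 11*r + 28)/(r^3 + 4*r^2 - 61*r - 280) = (r + 4)/(r^2 - 3*r - 40)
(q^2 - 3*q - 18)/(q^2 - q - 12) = (q - 6)/(q - 4)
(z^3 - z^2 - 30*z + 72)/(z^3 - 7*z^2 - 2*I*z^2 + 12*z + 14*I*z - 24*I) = (z + 6)/(z - 2*I)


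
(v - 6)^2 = v^2 - 12*v + 36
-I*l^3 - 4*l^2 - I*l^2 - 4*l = l*(l - 4*I)*(-I*l - I)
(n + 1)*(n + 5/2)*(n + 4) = n^3 + 15*n^2/2 + 33*n/2 + 10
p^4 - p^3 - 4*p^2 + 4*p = p*(p - 2)*(p - 1)*(p + 2)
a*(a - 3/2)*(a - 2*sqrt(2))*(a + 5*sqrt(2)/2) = a^4 - 3*a^3/2 + sqrt(2)*a^3/2 - 10*a^2 - 3*sqrt(2)*a^2/4 + 15*a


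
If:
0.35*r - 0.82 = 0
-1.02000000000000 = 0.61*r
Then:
No Solution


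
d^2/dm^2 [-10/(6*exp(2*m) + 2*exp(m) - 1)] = 20*(-4*(6*exp(m) + 1)^2*exp(m) + (12*exp(m) + 1)*(6*exp(2*m) + 2*exp(m) - 1))*exp(m)/(6*exp(2*m) + 2*exp(m) - 1)^3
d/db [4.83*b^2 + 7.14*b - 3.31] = 9.66*b + 7.14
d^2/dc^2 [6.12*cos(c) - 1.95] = -6.12*cos(c)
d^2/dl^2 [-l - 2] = 0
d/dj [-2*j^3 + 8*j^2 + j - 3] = -6*j^2 + 16*j + 1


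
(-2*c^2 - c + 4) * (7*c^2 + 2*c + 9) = -14*c^4 - 11*c^3 + 8*c^2 - c + 36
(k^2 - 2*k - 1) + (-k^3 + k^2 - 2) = -k^3 + 2*k^2 - 2*k - 3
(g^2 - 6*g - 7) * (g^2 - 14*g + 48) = g^4 - 20*g^3 + 125*g^2 - 190*g - 336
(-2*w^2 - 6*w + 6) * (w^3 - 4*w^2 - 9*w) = -2*w^5 + 2*w^4 + 48*w^3 + 30*w^2 - 54*w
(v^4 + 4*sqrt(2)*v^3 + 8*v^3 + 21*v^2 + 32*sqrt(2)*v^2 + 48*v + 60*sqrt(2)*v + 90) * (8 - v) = -v^5 - 4*sqrt(2)*v^4 + 43*v^3 + 120*v^2 + 196*sqrt(2)*v^2 + 294*v + 480*sqrt(2)*v + 720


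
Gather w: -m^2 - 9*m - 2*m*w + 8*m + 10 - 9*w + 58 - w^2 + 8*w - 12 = -m^2 - m - w^2 + w*(-2*m - 1) + 56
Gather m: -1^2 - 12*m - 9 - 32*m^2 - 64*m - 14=-32*m^2 - 76*m - 24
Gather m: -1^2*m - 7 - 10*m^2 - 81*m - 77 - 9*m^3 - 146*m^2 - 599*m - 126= -9*m^3 - 156*m^2 - 681*m - 210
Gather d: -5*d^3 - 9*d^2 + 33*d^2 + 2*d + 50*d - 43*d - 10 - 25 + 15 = -5*d^3 + 24*d^2 + 9*d - 20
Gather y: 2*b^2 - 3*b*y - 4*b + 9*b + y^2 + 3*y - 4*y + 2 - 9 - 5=2*b^2 + 5*b + y^2 + y*(-3*b - 1) - 12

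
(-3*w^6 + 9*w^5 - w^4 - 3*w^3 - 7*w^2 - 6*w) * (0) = 0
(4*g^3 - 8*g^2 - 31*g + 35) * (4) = 16*g^3 - 32*g^2 - 124*g + 140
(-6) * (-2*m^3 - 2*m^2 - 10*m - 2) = 12*m^3 + 12*m^2 + 60*m + 12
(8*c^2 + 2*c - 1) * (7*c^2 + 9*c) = 56*c^4 + 86*c^3 + 11*c^2 - 9*c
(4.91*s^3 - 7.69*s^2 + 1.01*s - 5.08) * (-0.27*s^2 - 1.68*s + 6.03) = -1.3257*s^5 - 6.1725*s^4 + 42.2538*s^3 - 46.6959*s^2 + 14.6247*s - 30.6324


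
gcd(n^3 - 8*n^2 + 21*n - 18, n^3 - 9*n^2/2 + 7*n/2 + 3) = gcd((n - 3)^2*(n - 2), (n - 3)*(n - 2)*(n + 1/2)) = n^2 - 5*n + 6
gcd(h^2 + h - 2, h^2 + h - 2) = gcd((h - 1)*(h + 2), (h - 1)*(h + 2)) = h^2 + h - 2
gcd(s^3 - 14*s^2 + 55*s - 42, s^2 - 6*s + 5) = s - 1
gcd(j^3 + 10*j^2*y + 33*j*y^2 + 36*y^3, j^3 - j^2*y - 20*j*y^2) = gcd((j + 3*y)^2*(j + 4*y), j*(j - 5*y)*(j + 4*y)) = j + 4*y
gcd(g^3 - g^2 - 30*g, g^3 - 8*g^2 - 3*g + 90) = g - 6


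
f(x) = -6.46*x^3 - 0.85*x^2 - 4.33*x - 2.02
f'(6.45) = -821.55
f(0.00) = -2.02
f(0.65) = -6.97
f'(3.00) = -183.85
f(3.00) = -197.08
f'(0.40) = -8.11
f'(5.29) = -555.65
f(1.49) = -31.73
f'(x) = -19.38*x^2 - 1.7*x - 4.33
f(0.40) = -4.30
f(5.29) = -1005.02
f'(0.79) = -17.77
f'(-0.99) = -21.64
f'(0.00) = -4.33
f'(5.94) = -698.22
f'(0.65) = -13.62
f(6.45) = -1798.76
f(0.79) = -9.16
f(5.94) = -1411.65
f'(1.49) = -49.89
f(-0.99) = 7.70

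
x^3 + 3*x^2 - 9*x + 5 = (x - 1)^2*(x + 5)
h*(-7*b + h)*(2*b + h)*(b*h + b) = -14*b^3*h^2 - 14*b^3*h - 5*b^2*h^3 - 5*b^2*h^2 + b*h^4 + b*h^3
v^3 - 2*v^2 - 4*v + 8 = (v - 2)^2*(v + 2)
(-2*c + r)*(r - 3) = -2*c*r + 6*c + r^2 - 3*r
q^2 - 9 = (q - 3)*(q + 3)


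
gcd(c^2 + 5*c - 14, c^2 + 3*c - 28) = c + 7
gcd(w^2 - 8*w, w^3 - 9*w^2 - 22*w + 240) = w - 8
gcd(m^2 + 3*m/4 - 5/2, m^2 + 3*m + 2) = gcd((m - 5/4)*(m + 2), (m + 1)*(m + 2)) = m + 2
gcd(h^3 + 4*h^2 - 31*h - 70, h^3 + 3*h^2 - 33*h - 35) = h^2 + 2*h - 35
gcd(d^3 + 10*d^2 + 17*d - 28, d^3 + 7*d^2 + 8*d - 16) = d^2 + 3*d - 4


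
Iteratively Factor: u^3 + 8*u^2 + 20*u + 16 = (u + 4)*(u^2 + 4*u + 4) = (u + 2)*(u + 4)*(u + 2)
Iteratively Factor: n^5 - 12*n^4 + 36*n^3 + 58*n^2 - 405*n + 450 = (n - 5)*(n^4 - 7*n^3 + n^2 + 63*n - 90) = (n - 5)*(n - 2)*(n^3 - 5*n^2 - 9*n + 45) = (n - 5)^2*(n - 2)*(n^2 - 9) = (n - 5)^2*(n - 2)*(n + 3)*(n - 3)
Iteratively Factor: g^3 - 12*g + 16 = (g - 2)*(g^2 + 2*g - 8) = (g - 2)*(g + 4)*(g - 2)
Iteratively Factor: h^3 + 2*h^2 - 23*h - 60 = (h + 3)*(h^2 - h - 20) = (h - 5)*(h + 3)*(h + 4)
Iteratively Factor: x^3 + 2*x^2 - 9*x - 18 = (x - 3)*(x^2 + 5*x + 6) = (x - 3)*(x + 2)*(x + 3)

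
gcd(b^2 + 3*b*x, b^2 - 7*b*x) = b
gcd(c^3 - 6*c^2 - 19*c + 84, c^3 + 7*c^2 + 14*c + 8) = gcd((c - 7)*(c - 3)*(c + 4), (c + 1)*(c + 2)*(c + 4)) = c + 4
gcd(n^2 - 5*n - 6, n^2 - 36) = n - 6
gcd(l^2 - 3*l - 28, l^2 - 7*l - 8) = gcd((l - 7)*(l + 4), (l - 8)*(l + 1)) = 1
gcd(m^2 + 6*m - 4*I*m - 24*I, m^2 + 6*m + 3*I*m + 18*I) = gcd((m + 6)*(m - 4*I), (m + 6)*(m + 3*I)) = m + 6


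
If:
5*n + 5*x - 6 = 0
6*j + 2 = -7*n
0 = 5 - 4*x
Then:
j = -11/40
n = -1/20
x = 5/4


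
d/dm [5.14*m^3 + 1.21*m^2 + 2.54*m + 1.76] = 15.42*m^2 + 2.42*m + 2.54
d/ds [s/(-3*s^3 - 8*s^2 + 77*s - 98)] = 2*(3*s^3 + 4*s^2 - 49)/(9*s^6 + 48*s^5 - 398*s^4 - 644*s^3 + 7497*s^2 - 15092*s + 9604)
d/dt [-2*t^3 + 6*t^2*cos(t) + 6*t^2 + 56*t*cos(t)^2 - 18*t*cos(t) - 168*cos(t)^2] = -6*t^2*sin(t) - 6*t^2 + 18*t*sin(t) - 56*t*sin(2*t) + 12*t*cos(t) + 12*t + 168*sin(2*t) + 56*cos(t)^2 - 18*cos(t)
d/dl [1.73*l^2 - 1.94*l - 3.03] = 3.46*l - 1.94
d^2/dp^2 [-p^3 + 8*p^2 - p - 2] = 16 - 6*p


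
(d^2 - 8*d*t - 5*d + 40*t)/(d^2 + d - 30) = (d - 8*t)/(d + 6)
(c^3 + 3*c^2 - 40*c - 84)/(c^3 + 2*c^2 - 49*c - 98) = (c - 6)/(c - 7)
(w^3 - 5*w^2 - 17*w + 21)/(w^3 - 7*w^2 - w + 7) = (w + 3)/(w + 1)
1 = 1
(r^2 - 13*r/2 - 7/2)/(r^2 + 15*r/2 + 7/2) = (r - 7)/(r + 7)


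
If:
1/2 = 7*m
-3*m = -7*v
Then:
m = 1/14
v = 3/98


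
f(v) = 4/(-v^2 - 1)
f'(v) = 8*v/(-v^2 - 1)^2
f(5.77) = -0.12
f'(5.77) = 0.04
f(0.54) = -3.10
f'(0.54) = 2.59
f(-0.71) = -2.66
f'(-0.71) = -2.51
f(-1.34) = -1.43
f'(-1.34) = -1.37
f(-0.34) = -3.59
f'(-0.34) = -2.19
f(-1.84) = -0.91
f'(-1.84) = -0.77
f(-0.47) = -3.28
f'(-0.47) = -2.52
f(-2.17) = -0.70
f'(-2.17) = -0.53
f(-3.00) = -0.40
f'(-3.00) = -0.24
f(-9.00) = -0.05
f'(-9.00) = -0.01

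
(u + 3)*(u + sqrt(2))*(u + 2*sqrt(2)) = u^3 + 3*u^2 + 3*sqrt(2)*u^2 + 4*u + 9*sqrt(2)*u + 12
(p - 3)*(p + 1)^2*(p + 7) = p^4 + 6*p^3 - 12*p^2 - 38*p - 21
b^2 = b^2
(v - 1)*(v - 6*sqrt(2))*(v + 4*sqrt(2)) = v^3 - 2*sqrt(2)*v^2 - v^2 - 48*v + 2*sqrt(2)*v + 48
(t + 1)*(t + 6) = t^2 + 7*t + 6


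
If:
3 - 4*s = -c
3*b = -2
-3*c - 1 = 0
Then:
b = -2/3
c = -1/3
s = 2/3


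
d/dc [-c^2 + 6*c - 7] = 6 - 2*c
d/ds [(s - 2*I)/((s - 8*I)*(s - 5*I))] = (-s^2 + 4*I*s - 14)/(s^4 - 26*I*s^3 - 249*s^2 + 1040*I*s + 1600)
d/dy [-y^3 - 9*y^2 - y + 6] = -3*y^2 - 18*y - 1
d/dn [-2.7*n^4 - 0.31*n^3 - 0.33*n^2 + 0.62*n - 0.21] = -10.8*n^3 - 0.93*n^2 - 0.66*n + 0.62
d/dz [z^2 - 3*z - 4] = 2*z - 3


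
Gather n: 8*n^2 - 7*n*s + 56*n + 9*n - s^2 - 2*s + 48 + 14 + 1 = 8*n^2 + n*(65 - 7*s) - s^2 - 2*s + 63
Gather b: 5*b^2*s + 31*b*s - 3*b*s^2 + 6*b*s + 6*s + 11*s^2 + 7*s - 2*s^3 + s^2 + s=5*b^2*s + b*(-3*s^2 + 37*s) - 2*s^3 + 12*s^2 + 14*s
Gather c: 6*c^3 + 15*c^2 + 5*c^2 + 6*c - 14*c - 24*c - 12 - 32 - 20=6*c^3 + 20*c^2 - 32*c - 64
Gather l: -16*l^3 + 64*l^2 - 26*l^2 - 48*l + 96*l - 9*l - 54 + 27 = -16*l^3 + 38*l^2 + 39*l - 27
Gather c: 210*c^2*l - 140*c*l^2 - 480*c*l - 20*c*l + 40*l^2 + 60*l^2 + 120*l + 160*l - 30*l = 210*c^2*l + c*(-140*l^2 - 500*l) + 100*l^2 + 250*l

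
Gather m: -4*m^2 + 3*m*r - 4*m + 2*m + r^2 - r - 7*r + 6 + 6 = -4*m^2 + m*(3*r - 2) + r^2 - 8*r + 12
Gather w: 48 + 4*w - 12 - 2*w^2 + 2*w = -2*w^2 + 6*w + 36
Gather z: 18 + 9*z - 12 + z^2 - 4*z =z^2 + 5*z + 6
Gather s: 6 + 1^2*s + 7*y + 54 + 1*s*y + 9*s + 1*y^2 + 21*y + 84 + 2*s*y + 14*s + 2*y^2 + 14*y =s*(3*y + 24) + 3*y^2 + 42*y + 144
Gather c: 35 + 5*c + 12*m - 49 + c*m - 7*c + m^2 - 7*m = c*(m - 2) + m^2 + 5*m - 14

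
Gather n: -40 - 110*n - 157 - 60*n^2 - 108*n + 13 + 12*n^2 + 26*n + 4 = -48*n^2 - 192*n - 180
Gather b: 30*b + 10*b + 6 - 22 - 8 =40*b - 24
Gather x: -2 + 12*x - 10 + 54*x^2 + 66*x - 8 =54*x^2 + 78*x - 20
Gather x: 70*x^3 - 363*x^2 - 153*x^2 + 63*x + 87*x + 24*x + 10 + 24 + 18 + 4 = 70*x^3 - 516*x^2 + 174*x + 56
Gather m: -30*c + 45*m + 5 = -30*c + 45*m + 5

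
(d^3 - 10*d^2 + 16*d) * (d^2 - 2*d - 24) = d^5 - 12*d^4 + 12*d^3 + 208*d^2 - 384*d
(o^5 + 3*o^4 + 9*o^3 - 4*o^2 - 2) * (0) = 0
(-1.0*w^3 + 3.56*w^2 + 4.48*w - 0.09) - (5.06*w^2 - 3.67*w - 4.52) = -1.0*w^3 - 1.5*w^2 + 8.15*w + 4.43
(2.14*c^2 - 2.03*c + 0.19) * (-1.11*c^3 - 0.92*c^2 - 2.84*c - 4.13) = -2.3754*c^5 + 0.2845*c^4 - 4.4209*c^3 - 3.2478*c^2 + 7.8443*c - 0.7847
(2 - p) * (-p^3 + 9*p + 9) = p^4 - 2*p^3 - 9*p^2 + 9*p + 18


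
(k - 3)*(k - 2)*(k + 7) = k^3 + 2*k^2 - 29*k + 42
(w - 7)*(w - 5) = w^2 - 12*w + 35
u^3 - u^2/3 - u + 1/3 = (u - 1)*(u - 1/3)*(u + 1)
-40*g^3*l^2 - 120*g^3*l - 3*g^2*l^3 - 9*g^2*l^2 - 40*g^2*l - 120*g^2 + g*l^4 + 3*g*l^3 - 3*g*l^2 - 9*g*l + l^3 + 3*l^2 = (-8*g + l)*(5*g + l)*(l + 3)*(g*l + 1)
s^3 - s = s*(s - 1)*(s + 1)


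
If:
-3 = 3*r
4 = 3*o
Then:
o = 4/3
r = -1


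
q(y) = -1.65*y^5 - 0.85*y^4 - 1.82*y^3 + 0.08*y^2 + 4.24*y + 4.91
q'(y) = -8.25*y^4 - 3.4*y^3 - 5.46*y^2 + 0.16*y + 4.24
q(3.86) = -1684.81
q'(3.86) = -2103.52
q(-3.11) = 447.78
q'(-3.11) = -718.58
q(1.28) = -1.30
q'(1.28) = -33.78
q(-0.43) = 3.24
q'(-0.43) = 3.15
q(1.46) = -9.20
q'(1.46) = -55.23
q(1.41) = -6.61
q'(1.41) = -48.53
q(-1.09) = 4.08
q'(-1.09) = -9.66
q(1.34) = -3.51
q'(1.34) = -40.13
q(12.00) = -431276.05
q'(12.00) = -177727.28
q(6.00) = -14291.89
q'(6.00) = -11617.76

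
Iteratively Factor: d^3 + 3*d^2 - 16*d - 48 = (d - 4)*(d^2 + 7*d + 12) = (d - 4)*(d + 4)*(d + 3)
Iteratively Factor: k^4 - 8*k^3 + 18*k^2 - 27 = (k - 3)*(k^3 - 5*k^2 + 3*k + 9) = (k - 3)^2*(k^2 - 2*k - 3) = (k - 3)^2*(k + 1)*(k - 3)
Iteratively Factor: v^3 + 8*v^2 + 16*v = (v + 4)*(v^2 + 4*v) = (v + 4)^2*(v)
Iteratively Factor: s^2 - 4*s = (s - 4)*(s)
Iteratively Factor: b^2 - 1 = (b - 1)*(b + 1)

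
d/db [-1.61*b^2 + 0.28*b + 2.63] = 0.28 - 3.22*b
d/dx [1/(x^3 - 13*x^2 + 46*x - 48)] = (-3*x^2 + 26*x - 46)/(x^3 - 13*x^2 + 46*x - 48)^2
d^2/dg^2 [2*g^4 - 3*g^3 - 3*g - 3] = 6*g*(4*g - 3)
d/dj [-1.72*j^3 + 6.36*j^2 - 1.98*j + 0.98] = -5.16*j^2 + 12.72*j - 1.98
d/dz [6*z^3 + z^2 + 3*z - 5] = 18*z^2 + 2*z + 3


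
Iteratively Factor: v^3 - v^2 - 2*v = (v)*(v^2 - v - 2) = v*(v - 2)*(v + 1)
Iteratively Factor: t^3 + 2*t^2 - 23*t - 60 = (t - 5)*(t^2 + 7*t + 12) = (t - 5)*(t + 4)*(t + 3)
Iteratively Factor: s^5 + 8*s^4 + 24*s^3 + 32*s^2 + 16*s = (s + 2)*(s^4 + 6*s^3 + 12*s^2 + 8*s) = (s + 2)^2*(s^3 + 4*s^2 + 4*s) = s*(s + 2)^2*(s^2 + 4*s + 4) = s*(s + 2)^3*(s + 2)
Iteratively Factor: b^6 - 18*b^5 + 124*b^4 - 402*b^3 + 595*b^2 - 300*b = (b - 5)*(b^5 - 13*b^4 + 59*b^3 - 107*b^2 + 60*b) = (b - 5)^2*(b^4 - 8*b^3 + 19*b^2 - 12*b) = (b - 5)^2*(b - 3)*(b^3 - 5*b^2 + 4*b) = (b - 5)^2*(b - 4)*(b - 3)*(b^2 - b) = (b - 5)^2*(b - 4)*(b - 3)*(b - 1)*(b)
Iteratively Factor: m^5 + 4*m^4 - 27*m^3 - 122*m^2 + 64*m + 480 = (m + 4)*(m^4 - 27*m^2 - 14*m + 120) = (m - 2)*(m + 4)*(m^3 + 2*m^2 - 23*m - 60) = (m - 5)*(m - 2)*(m + 4)*(m^2 + 7*m + 12) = (m - 5)*(m - 2)*(m + 3)*(m + 4)*(m + 4)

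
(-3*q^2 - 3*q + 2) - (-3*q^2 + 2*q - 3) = 5 - 5*q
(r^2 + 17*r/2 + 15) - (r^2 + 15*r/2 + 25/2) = r + 5/2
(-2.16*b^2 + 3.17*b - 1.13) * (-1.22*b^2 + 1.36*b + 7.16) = 2.6352*b^4 - 6.805*b^3 - 9.7758*b^2 + 21.1604*b - 8.0908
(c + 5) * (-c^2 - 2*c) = -c^3 - 7*c^2 - 10*c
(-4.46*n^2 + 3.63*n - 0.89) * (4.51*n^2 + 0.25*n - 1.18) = -20.1146*n^4 + 15.2563*n^3 + 2.1564*n^2 - 4.5059*n + 1.0502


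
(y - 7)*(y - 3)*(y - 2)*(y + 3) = y^4 - 9*y^3 + 5*y^2 + 81*y - 126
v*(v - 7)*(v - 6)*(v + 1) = v^4 - 12*v^3 + 29*v^2 + 42*v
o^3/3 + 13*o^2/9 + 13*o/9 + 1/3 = (o/3 + 1)*(o + 1/3)*(o + 1)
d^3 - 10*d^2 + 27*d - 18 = (d - 6)*(d - 3)*(d - 1)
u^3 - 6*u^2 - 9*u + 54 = (u - 6)*(u - 3)*(u + 3)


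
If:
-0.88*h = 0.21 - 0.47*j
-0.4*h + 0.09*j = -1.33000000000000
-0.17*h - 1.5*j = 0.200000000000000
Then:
No Solution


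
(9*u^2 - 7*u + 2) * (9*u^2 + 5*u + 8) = 81*u^4 - 18*u^3 + 55*u^2 - 46*u + 16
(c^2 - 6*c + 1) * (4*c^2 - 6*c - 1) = 4*c^4 - 30*c^3 + 39*c^2 - 1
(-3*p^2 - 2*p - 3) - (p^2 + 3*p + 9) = -4*p^2 - 5*p - 12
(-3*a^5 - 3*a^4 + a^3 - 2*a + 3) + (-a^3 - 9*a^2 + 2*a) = -3*a^5 - 3*a^4 - 9*a^2 + 3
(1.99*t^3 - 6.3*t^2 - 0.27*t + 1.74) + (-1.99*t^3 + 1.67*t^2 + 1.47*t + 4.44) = -4.63*t^2 + 1.2*t + 6.18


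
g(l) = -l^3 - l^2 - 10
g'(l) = -3*l^2 - 2*l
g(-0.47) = -10.12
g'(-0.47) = 0.28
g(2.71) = -37.25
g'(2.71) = -27.45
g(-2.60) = 0.82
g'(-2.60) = -15.08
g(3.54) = -66.89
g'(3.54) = -44.67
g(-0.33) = -10.07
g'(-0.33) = 0.33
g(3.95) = -87.23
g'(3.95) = -54.71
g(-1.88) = -6.89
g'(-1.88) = -6.84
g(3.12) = -50.11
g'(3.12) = -35.44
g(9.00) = -820.00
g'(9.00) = -261.00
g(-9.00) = 638.00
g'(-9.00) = -225.00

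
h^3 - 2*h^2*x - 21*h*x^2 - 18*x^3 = (h - 6*x)*(h + x)*(h + 3*x)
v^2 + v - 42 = (v - 6)*(v + 7)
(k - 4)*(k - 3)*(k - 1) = k^3 - 8*k^2 + 19*k - 12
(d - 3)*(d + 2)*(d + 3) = d^3 + 2*d^2 - 9*d - 18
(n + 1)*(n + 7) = n^2 + 8*n + 7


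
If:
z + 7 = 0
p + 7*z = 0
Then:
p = 49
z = -7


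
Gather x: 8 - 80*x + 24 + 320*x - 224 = 240*x - 192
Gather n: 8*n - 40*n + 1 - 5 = -32*n - 4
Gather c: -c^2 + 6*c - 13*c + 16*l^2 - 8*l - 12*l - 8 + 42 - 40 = -c^2 - 7*c + 16*l^2 - 20*l - 6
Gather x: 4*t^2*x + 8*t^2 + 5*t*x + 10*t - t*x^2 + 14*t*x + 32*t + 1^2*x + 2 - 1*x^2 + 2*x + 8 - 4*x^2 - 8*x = 8*t^2 + 42*t + x^2*(-t - 5) + x*(4*t^2 + 19*t - 5) + 10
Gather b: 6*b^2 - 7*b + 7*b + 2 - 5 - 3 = 6*b^2 - 6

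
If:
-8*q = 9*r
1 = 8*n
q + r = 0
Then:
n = 1/8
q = 0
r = 0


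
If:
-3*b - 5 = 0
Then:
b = -5/3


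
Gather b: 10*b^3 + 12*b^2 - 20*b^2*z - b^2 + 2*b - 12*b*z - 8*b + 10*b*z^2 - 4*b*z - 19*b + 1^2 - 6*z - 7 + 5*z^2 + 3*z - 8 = 10*b^3 + b^2*(11 - 20*z) + b*(10*z^2 - 16*z - 25) + 5*z^2 - 3*z - 14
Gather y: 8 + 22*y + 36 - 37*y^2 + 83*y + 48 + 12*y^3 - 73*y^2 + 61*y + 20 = 12*y^3 - 110*y^2 + 166*y + 112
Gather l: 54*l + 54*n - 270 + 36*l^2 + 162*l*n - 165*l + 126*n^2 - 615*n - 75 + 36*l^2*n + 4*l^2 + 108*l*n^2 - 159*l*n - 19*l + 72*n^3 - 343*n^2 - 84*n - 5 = l^2*(36*n + 40) + l*(108*n^2 + 3*n - 130) + 72*n^3 - 217*n^2 - 645*n - 350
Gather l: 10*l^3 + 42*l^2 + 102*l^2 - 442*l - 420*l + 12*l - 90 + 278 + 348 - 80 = 10*l^3 + 144*l^2 - 850*l + 456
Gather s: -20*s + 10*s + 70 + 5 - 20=55 - 10*s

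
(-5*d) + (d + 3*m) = -4*d + 3*m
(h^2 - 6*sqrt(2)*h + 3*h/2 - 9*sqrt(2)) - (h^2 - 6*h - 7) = -6*sqrt(2)*h + 15*h/2 - 9*sqrt(2) + 7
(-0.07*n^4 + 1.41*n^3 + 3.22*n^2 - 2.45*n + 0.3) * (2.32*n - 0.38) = -0.1624*n^5 + 3.2978*n^4 + 6.9346*n^3 - 6.9076*n^2 + 1.627*n - 0.114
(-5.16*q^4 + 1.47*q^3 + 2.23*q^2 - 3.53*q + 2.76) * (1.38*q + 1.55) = -7.1208*q^5 - 5.9694*q^4 + 5.3559*q^3 - 1.4149*q^2 - 1.6627*q + 4.278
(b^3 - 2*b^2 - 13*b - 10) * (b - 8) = b^4 - 10*b^3 + 3*b^2 + 94*b + 80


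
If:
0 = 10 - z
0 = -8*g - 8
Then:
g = -1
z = 10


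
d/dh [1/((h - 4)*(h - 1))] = (5 - 2*h)/(h^4 - 10*h^3 + 33*h^2 - 40*h + 16)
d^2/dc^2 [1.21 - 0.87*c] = 0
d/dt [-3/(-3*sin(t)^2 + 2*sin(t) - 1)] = 6*(1 - 3*sin(t))*cos(t)/(3*sin(t)^2 - 2*sin(t) + 1)^2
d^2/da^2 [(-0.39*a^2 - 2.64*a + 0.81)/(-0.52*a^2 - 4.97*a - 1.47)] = (1.11022302462516e-16*a^4 - 0.58812*a^3 - 3.10284*a^2 - 24.66828*a - 75.66678)/(0.140608*a^6 + 4.031664*a^5 + 39.725868*a^4 + 145.557881*a^3 + 112.301973*a^2 + 32.219019*a + 3.176523)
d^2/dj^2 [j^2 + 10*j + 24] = 2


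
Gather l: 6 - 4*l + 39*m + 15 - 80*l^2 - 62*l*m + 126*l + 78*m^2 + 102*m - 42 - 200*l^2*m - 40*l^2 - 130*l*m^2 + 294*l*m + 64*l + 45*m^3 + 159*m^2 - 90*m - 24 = l^2*(-200*m - 120) + l*(-130*m^2 + 232*m + 186) + 45*m^3 + 237*m^2 + 51*m - 45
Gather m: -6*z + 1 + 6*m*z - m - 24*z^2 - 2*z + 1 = m*(6*z - 1) - 24*z^2 - 8*z + 2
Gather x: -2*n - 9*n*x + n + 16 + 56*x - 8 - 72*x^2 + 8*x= -n - 72*x^2 + x*(64 - 9*n) + 8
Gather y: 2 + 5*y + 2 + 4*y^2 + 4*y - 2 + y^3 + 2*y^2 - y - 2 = y^3 + 6*y^2 + 8*y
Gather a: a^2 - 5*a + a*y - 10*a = a^2 + a*(y - 15)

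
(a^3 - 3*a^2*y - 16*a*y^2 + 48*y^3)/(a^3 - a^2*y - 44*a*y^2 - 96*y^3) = (-a^2 + 7*a*y - 12*y^2)/(-a^2 + 5*a*y + 24*y^2)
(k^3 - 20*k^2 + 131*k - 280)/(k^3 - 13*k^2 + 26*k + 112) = (k - 5)/(k + 2)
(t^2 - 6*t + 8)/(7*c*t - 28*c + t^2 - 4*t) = (t - 2)/(7*c + t)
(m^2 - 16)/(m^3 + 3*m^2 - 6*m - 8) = (m - 4)/(m^2 - m - 2)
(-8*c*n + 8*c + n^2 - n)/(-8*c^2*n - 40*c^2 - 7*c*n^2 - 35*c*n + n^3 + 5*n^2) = (n - 1)/(c*n + 5*c + n^2 + 5*n)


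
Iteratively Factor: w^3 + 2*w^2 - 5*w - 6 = (w + 1)*(w^2 + w - 6) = (w + 1)*(w + 3)*(w - 2)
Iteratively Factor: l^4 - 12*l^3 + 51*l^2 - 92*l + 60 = (l - 2)*(l^3 - 10*l^2 + 31*l - 30) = (l - 3)*(l - 2)*(l^2 - 7*l + 10) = (l - 3)*(l - 2)^2*(l - 5)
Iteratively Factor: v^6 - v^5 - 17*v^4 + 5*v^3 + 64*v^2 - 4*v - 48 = (v - 4)*(v^5 + 3*v^4 - 5*v^3 - 15*v^2 + 4*v + 12) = (v - 4)*(v + 2)*(v^4 + v^3 - 7*v^2 - v + 6) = (v - 4)*(v + 2)*(v + 3)*(v^3 - 2*v^2 - v + 2) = (v - 4)*(v + 1)*(v + 2)*(v + 3)*(v^2 - 3*v + 2) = (v - 4)*(v - 1)*(v + 1)*(v + 2)*(v + 3)*(v - 2)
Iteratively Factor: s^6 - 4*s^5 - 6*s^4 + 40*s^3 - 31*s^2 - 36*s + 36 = (s - 3)*(s^5 - s^4 - 9*s^3 + 13*s^2 + 8*s - 12) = (s - 3)*(s - 1)*(s^4 - 9*s^2 + 4*s + 12) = (s - 3)*(s - 2)*(s - 1)*(s^3 + 2*s^2 - 5*s - 6) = (s - 3)*(s - 2)^2*(s - 1)*(s^2 + 4*s + 3) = (s - 3)*(s - 2)^2*(s - 1)*(s + 3)*(s + 1)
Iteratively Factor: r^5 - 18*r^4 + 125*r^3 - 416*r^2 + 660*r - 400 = (r - 2)*(r^4 - 16*r^3 + 93*r^2 - 230*r + 200) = (r - 5)*(r - 2)*(r^3 - 11*r^2 + 38*r - 40) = (r - 5)*(r - 4)*(r - 2)*(r^2 - 7*r + 10) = (r - 5)*(r - 4)*(r - 2)^2*(r - 5)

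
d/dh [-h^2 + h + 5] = 1 - 2*h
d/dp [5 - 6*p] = -6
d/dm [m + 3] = 1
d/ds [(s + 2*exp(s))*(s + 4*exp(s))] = 6*s*exp(s) + 2*s + 16*exp(2*s) + 6*exp(s)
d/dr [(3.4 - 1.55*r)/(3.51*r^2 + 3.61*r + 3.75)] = (5.4405*r^2 - 23.868*r - 18.0865)/(12.3201*r^4 + 25.3422*r^3 + 39.3571*r^2 + 27.075*r + 14.0625)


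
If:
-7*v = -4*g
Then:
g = 7*v/4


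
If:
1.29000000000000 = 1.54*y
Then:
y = 0.84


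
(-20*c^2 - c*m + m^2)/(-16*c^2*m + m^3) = (5*c - m)/(m*(4*c - m))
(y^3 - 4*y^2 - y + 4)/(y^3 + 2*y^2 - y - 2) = (y - 4)/(y + 2)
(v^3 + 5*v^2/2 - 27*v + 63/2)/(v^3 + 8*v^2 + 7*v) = (2*v^2 - 9*v + 9)/(2*v*(v + 1))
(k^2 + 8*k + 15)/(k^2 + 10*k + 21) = (k + 5)/(k + 7)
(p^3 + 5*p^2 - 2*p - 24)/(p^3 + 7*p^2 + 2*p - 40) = (p + 3)/(p + 5)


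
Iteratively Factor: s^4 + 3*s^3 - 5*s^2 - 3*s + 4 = (s - 1)*(s^3 + 4*s^2 - s - 4) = (s - 1)^2*(s^2 + 5*s + 4) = (s - 1)^2*(s + 1)*(s + 4)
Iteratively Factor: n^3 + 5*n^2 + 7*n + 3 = (n + 1)*(n^2 + 4*n + 3) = (n + 1)^2*(n + 3)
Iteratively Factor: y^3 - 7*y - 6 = (y - 3)*(y^2 + 3*y + 2) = (y - 3)*(y + 2)*(y + 1)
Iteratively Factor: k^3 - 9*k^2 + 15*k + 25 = (k - 5)*(k^2 - 4*k - 5) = (k - 5)^2*(k + 1)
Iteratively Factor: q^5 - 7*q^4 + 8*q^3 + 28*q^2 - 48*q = (q - 3)*(q^4 - 4*q^3 - 4*q^2 + 16*q) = (q - 3)*(q - 2)*(q^3 - 2*q^2 - 8*q) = (q - 3)*(q - 2)*(q + 2)*(q^2 - 4*q) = (q - 4)*(q - 3)*(q - 2)*(q + 2)*(q)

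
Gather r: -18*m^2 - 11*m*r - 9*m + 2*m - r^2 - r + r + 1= -18*m^2 - 11*m*r - 7*m - r^2 + 1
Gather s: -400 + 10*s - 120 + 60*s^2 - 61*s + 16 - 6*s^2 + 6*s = 54*s^2 - 45*s - 504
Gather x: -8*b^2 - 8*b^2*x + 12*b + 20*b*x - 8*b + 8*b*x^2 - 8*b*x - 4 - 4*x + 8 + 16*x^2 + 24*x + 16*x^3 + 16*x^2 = -8*b^2 + 4*b + 16*x^3 + x^2*(8*b + 32) + x*(-8*b^2 + 12*b + 20) + 4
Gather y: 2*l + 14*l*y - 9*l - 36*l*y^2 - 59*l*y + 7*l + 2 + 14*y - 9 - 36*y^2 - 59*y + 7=y^2*(-36*l - 36) + y*(-45*l - 45)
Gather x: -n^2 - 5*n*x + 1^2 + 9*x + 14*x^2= -n^2 + 14*x^2 + x*(9 - 5*n) + 1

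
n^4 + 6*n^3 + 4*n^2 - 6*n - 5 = (n - 1)*(n + 1)^2*(n + 5)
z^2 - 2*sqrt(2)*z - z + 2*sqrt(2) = (z - 1)*(z - 2*sqrt(2))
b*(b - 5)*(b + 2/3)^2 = b^4 - 11*b^3/3 - 56*b^2/9 - 20*b/9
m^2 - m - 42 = (m - 7)*(m + 6)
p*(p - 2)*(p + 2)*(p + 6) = p^4 + 6*p^3 - 4*p^2 - 24*p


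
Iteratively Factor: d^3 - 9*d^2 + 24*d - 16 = (d - 4)*(d^2 - 5*d + 4) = (d - 4)^2*(d - 1)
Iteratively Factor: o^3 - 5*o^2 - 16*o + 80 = (o - 5)*(o^2 - 16) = (o - 5)*(o - 4)*(o + 4)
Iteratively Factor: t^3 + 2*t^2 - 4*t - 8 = (t + 2)*(t^2 - 4) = (t + 2)^2*(t - 2)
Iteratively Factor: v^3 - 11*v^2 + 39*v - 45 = (v - 3)*(v^2 - 8*v + 15) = (v - 5)*(v - 3)*(v - 3)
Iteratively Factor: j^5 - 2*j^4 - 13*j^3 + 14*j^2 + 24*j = (j)*(j^4 - 2*j^3 - 13*j^2 + 14*j + 24) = j*(j + 1)*(j^3 - 3*j^2 - 10*j + 24) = j*(j + 1)*(j + 3)*(j^2 - 6*j + 8) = j*(j - 2)*(j + 1)*(j + 3)*(j - 4)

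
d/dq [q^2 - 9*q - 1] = 2*q - 9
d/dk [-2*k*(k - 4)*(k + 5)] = -6*k^2 - 4*k + 40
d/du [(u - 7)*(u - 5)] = 2*u - 12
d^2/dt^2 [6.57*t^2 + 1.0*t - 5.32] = 13.1400000000000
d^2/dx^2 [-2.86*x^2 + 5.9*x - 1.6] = -5.72000000000000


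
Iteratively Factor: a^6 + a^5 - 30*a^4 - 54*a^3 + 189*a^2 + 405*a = (a - 5)*(a^5 + 6*a^4 - 54*a^2 - 81*a) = a*(a - 5)*(a^4 + 6*a^3 - 54*a - 81) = a*(a - 5)*(a + 3)*(a^3 + 3*a^2 - 9*a - 27) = a*(a - 5)*(a + 3)^2*(a^2 - 9) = a*(a - 5)*(a + 3)^3*(a - 3)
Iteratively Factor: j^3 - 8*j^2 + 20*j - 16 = (j - 2)*(j^2 - 6*j + 8) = (j - 4)*(j - 2)*(j - 2)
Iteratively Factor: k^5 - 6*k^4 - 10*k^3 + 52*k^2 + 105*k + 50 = (k + 1)*(k^4 - 7*k^3 - 3*k^2 + 55*k + 50) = (k + 1)*(k + 2)*(k^3 - 9*k^2 + 15*k + 25) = (k - 5)*(k + 1)*(k + 2)*(k^2 - 4*k - 5) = (k - 5)*(k + 1)^2*(k + 2)*(k - 5)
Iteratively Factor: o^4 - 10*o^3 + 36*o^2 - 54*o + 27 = (o - 3)*(o^3 - 7*o^2 + 15*o - 9) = (o - 3)*(o - 1)*(o^2 - 6*o + 9) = (o - 3)^2*(o - 1)*(o - 3)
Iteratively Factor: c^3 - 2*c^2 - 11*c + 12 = (c + 3)*(c^2 - 5*c + 4) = (c - 1)*(c + 3)*(c - 4)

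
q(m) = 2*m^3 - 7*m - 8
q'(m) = 6*m^2 - 7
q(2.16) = -2.96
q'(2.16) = 20.99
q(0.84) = -12.69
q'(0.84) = -2.77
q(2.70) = 12.47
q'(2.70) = 36.74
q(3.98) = 90.23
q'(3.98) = 88.04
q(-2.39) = -18.57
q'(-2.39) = 27.27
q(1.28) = -12.77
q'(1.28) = 2.83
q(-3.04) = -42.91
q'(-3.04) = 48.45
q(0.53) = -11.41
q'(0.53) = -5.31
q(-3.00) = -41.00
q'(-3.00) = 47.00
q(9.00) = 1387.00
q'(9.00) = 479.00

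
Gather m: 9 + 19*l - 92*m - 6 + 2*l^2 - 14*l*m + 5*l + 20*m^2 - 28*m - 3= 2*l^2 + 24*l + 20*m^2 + m*(-14*l - 120)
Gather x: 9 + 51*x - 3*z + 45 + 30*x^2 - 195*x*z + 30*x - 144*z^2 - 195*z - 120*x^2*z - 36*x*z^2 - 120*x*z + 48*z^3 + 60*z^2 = x^2*(30 - 120*z) + x*(-36*z^2 - 315*z + 81) + 48*z^3 - 84*z^2 - 198*z + 54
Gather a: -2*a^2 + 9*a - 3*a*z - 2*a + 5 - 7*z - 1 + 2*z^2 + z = -2*a^2 + a*(7 - 3*z) + 2*z^2 - 6*z + 4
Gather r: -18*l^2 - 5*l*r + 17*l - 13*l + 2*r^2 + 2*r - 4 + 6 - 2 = -18*l^2 + 4*l + 2*r^2 + r*(2 - 5*l)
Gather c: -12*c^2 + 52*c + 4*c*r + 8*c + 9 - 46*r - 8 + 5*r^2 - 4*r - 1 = -12*c^2 + c*(4*r + 60) + 5*r^2 - 50*r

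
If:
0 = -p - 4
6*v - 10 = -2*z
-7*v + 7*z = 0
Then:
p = -4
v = 5/4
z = 5/4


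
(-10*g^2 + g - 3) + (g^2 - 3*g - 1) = -9*g^2 - 2*g - 4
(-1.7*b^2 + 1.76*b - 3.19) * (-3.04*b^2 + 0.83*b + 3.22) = 5.168*b^4 - 6.7614*b^3 + 5.6844*b^2 + 3.0195*b - 10.2718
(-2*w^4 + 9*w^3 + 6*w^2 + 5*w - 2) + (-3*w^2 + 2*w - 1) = -2*w^4 + 9*w^3 + 3*w^2 + 7*w - 3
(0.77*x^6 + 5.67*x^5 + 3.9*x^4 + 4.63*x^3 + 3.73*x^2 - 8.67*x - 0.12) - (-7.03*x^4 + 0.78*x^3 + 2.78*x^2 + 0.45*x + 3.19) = 0.77*x^6 + 5.67*x^5 + 10.93*x^4 + 3.85*x^3 + 0.95*x^2 - 9.12*x - 3.31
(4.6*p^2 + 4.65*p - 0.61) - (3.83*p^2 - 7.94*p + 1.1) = 0.77*p^2 + 12.59*p - 1.71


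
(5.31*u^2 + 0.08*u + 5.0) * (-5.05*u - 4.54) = -26.8155*u^3 - 24.5114*u^2 - 25.6132*u - 22.7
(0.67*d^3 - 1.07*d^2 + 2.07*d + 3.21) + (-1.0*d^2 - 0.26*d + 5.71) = 0.67*d^3 - 2.07*d^2 + 1.81*d + 8.92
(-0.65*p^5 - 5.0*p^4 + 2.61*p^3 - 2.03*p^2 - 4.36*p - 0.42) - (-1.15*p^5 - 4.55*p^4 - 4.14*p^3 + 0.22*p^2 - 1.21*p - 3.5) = 0.5*p^5 - 0.45*p^4 + 6.75*p^3 - 2.25*p^2 - 3.15*p + 3.08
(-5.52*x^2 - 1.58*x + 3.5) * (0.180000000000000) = -0.9936*x^2 - 0.2844*x + 0.63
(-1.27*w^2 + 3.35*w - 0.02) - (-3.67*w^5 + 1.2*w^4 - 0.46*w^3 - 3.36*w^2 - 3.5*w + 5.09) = 3.67*w^5 - 1.2*w^4 + 0.46*w^3 + 2.09*w^2 + 6.85*w - 5.11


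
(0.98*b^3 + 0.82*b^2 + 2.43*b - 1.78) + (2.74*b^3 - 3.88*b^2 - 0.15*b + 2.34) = 3.72*b^3 - 3.06*b^2 + 2.28*b + 0.56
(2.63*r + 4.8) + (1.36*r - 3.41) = 3.99*r + 1.39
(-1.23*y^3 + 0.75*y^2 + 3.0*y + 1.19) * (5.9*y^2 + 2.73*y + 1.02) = -7.257*y^5 + 1.0671*y^4 + 18.4929*y^3 + 15.976*y^2 + 6.3087*y + 1.2138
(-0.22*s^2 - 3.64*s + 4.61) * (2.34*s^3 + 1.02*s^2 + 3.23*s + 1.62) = -0.5148*s^5 - 8.742*s^4 + 6.364*s^3 - 7.4114*s^2 + 8.9935*s + 7.4682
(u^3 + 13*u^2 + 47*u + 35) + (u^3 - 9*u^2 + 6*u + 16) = 2*u^3 + 4*u^2 + 53*u + 51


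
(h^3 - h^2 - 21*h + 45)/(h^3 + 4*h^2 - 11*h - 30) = (h - 3)/(h + 2)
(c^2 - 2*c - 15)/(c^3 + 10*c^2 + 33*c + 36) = (c - 5)/(c^2 + 7*c + 12)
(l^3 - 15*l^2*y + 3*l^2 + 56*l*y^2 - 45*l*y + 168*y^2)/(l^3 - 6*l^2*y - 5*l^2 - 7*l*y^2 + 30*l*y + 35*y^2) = (l^2 - 8*l*y + 3*l - 24*y)/(l^2 + l*y - 5*l - 5*y)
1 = 1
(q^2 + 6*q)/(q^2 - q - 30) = q*(q + 6)/(q^2 - q - 30)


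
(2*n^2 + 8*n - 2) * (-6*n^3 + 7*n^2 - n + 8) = -12*n^5 - 34*n^4 + 66*n^3 - 6*n^2 + 66*n - 16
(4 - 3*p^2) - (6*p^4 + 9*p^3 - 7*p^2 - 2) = -6*p^4 - 9*p^3 + 4*p^2 + 6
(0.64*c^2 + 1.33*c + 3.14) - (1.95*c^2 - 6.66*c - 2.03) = -1.31*c^2 + 7.99*c + 5.17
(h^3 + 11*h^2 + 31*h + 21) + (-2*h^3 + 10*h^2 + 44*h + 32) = -h^3 + 21*h^2 + 75*h + 53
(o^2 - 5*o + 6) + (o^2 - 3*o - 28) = 2*o^2 - 8*o - 22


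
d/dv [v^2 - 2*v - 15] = 2*v - 2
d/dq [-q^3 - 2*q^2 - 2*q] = -3*q^2 - 4*q - 2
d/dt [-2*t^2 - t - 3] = -4*t - 1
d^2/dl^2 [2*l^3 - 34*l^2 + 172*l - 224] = 12*l - 68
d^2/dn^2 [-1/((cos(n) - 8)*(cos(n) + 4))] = (4*sin(n)^4 - 146*sin(n)^2 - 113*cos(n) - 3*cos(3*n) + 46)/((cos(n) - 8)^3*(cos(n) + 4)^3)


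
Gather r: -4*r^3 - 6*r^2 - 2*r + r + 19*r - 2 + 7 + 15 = -4*r^3 - 6*r^2 + 18*r + 20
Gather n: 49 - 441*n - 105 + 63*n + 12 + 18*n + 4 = -360*n - 40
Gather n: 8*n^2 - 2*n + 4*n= 8*n^2 + 2*n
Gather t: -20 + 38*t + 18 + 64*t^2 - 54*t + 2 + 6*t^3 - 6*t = 6*t^3 + 64*t^2 - 22*t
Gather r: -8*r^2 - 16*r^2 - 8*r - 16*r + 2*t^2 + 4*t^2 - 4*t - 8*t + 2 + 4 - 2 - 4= -24*r^2 - 24*r + 6*t^2 - 12*t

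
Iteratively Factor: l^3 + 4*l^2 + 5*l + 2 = (l + 2)*(l^2 + 2*l + 1) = (l + 1)*(l + 2)*(l + 1)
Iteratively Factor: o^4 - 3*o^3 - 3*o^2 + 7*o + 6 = (o - 2)*(o^3 - o^2 - 5*o - 3) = (o - 2)*(o + 1)*(o^2 - 2*o - 3) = (o - 3)*(o - 2)*(o + 1)*(o + 1)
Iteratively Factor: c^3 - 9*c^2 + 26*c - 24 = (c - 2)*(c^2 - 7*c + 12) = (c - 3)*(c - 2)*(c - 4)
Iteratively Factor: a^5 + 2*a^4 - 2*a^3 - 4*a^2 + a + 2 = (a + 2)*(a^4 - 2*a^2 + 1) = (a - 1)*(a + 2)*(a^3 + a^2 - a - 1) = (a - 1)*(a + 1)*(a + 2)*(a^2 - 1) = (a - 1)*(a + 1)^2*(a + 2)*(a - 1)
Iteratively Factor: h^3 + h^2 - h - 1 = (h + 1)*(h^2 - 1) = (h + 1)^2*(h - 1)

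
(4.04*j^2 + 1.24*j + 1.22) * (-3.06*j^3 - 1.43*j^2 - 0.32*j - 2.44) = -12.3624*j^5 - 9.5716*j^4 - 6.7992*j^3 - 11.999*j^2 - 3.416*j - 2.9768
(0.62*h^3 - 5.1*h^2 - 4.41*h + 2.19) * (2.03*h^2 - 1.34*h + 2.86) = 1.2586*h^5 - 11.1838*h^4 - 0.3451*h^3 - 4.2309*h^2 - 15.5472*h + 6.2634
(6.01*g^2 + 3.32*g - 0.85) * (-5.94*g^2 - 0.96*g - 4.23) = -35.6994*g^4 - 25.4904*g^3 - 23.5605*g^2 - 13.2276*g + 3.5955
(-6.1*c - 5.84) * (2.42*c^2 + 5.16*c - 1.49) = -14.762*c^3 - 45.6088*c^2 - 21.0454*c + 8.7016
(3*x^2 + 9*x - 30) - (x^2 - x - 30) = 2*x^2 + 10*x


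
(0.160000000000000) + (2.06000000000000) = 2.22000000000000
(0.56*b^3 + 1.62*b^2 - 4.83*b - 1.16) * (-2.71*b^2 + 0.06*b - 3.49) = -1.5176*b^5 - 4.3566*b^4 + 11.2321*b^3 - 2.8*b^2 + 16.7871*b + 4.0484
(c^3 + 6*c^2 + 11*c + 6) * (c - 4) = c^4 + 2*c^3 - 13*c^2 - 38*c - 24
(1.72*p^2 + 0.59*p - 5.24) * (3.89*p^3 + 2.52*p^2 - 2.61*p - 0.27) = 6.6908*p^5 + 6.6295*p^4 - 23.386*p^3 - 15.2091*p^2 + 13.5171*p + 1.4148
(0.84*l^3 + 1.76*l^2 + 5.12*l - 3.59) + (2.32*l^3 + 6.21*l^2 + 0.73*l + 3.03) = 3.16*l^3 + 7.97*l^2 + 5.85*l - 0.56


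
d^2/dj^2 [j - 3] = 0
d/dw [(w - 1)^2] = 2*w - 2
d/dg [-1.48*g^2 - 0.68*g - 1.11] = -2.96*g - 0.68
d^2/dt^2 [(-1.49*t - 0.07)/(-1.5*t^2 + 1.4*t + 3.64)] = ((3.962 - 13.41*t)*(-1.5*t^2 + 1.4*t + 3.64) - (1.49*t + 0.07)*(3.0*t - 1.4)*(6.0*t - 2.8))/(-1.5*t^2 + 1.4*t + 3.64)^3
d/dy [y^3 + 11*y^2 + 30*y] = 3*y^2 + 22*y + 30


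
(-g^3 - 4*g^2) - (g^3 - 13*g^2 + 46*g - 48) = -2*g^3 + 9*g^2 - 46*g + 48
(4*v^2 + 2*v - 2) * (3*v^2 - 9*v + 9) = 12*v^4 - 30*v^3 + 12*v^2 + 36*v - 18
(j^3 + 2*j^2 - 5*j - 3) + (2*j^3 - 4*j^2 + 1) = 3*j^3 - 2*j^2 - 5*j - 2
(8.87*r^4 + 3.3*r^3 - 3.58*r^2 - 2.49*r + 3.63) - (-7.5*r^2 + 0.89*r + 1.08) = 8.87*r^4 + 3.3*r^3 + 3.92*r^2 - 3.38*r + 2.55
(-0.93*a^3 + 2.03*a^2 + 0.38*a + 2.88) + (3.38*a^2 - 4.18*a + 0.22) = -0.93*a^3 + 5.41*a^2 - 3.8*a + 3.1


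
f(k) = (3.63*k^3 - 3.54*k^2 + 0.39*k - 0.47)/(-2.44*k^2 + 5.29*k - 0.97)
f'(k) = (4.88*k - 5.29)*(3.63*k^3 - 3.54*k^2 + 0.39*k - 0.47)/(-2.44*k^2 + 5.29*k - 0.97)^2 + (10.89*k^2 - 7.08*k + 0.39)/(-2.44*k^2 + 5.29*k - 0.97) = (-8.8572*k^4 + 38.4054*k^3 - 28.3383*k^2 + 4.574*k + 2.108)/(5.9536*k^4 - 25.8152*k^3 + 32.7177*k^2 - 10.2626*k + 0.9409)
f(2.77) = -10.04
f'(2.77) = 3.63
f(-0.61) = 0.56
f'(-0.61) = -0.81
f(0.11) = 1.11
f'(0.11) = 13.29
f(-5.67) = 7.11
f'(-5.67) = -1.43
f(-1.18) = 1.11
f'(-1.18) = -1.09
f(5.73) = -11.20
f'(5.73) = -1.25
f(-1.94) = 2.01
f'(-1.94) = -1.25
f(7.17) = -13.09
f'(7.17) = -1.36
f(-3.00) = 3.39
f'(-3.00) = -1.34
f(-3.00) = 3.39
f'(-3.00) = -1.34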